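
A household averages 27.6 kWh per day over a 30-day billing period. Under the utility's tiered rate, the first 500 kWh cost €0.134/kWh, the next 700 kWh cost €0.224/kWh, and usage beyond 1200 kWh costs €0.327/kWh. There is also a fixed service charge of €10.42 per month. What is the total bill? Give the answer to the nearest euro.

€151

Usage = 27.6 kWh/day × 30 days = 828 kWh
First 500 kWh × €0.134 = €67.00
Next 328 kWh × €0.224 = €73.47
Remaining tier: 0 kWh (not reached)
Energy charge = €140.47; + service €10.42 = €150.89 ≈ €151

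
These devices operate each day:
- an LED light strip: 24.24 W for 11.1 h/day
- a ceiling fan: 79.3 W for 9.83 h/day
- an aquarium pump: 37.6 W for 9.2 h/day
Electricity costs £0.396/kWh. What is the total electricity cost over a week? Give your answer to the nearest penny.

LED light strip: 24.24 W × 11.1 h × 7 d = 1,883 Wh = 1.883 kWh
ceiling fan: 79.3 W × 9.83 h × 7 d = 5,457 Wh = 5.457 kWh
aquarium pump: 37.6 W × 9.2 h × 7 d = 2,421 Wh = 2.421 kWh
Total energy = 1.883 + 5.457 + 2.421 = 9.762 kWh
Cost = 9.762 kWh × £0.396 = £3.87

£3.87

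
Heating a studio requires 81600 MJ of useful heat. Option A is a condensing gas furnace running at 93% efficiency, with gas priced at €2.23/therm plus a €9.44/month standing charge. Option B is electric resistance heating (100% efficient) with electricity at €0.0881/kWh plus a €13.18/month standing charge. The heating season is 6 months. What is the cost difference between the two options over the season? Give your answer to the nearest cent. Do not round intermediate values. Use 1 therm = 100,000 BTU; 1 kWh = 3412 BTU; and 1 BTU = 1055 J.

Heat load = 81600 MJ = 81,600,000,000 J / 1055 = 77,345,972 BTU
Gas: input = 77,345,972 / 0.93 = 83,167,711 BTU = 831.7 therm → 831.7 × €2.23 = €1,854.64; + 6 × €9.44 standing = €1,911.28
Electric: 77,345,972 BTU / 3412 = 22,670 kWh → × €0.0881 = €1,997.12; + 6 × €13.18 standing = €2,076.20
Difference = |€1,911.28 − €2,076.20| = €164.92

€164.92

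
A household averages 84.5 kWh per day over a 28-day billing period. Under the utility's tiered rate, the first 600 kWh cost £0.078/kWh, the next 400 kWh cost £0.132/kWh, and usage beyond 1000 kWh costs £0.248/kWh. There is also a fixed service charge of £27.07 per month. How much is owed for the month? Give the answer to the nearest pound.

Usage = 84.5 kWh/day × 28 days = 2366 kWh
First 600 kWh × £0.078 = £46.80
Next 400 kWh × £0.132 = £52.80
Remaining 1366 kWh × £0.248 = £338.77
Energy charge = £438.37; + service £27.07 = £465.44 ≈ £465

£465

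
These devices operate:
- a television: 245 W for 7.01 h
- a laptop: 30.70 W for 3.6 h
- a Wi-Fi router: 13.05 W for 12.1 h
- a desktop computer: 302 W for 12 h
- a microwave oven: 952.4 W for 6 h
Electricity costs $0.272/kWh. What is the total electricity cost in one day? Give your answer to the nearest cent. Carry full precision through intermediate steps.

television: 245 W × 7.01 h = 1,717 Wh = 1.717 kWh
laptop: 30.70 W × 3.6 h = 111 Wh = 0.1105 kWh
Wi-Fi router: 13.05 W × 12.1 h = 158 Wh = 0.1579 kWh
desktop computer: 302 W × 12 h = 3,624 Wh = 3.624 kWh
microwave oven: 952.4 W × 6 h = 5,714 Wh = 5.714 kWh
Total energy = 1.717 + 0.1105 + 0.1579 + 3.624 + 5.714 = 11.32 kWh
Cost = 11.32 kWh × $0.272 = $3.08

$3.08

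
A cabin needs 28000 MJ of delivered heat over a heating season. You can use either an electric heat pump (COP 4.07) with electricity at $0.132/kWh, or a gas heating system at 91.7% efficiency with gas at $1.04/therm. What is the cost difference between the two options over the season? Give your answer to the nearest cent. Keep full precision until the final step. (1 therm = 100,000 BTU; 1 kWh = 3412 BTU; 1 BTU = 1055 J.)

Heat load = 28000 MJ = 28,000,000,000 J / 1055 = 26,540,284 BTU
Gas: input = 26,540,284 / 0.917 = 28,942,513 BTU = 289.4 therm → 289.4 × $1.04 = $301.00
Heat pump: 26,540,284 BTU / 3412 = 7,779 kWh heat; / 4.07 = 1,911 kWh in → × $0.132 = $252.28
Difference = |$301.00 − $252.28| = $48.73

$48.73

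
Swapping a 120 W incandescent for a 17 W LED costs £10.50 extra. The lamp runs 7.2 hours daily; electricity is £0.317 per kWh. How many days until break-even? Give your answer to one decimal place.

Power saved = 120 − 17 = 103 W
Daily energy saved = 103 W × 7.2 h = 741.6 Wh = 0.7416 kWh
Daily savings = 0.7416 × £0.317 = £0.2351
Payback = £10.50 / £0.2351 per day = 44.66 days

44.7 days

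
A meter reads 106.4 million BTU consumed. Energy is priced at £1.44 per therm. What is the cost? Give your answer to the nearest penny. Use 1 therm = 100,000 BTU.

£1532.16

106.4 million BTU × (10 therm/million BTU) = 1,064 therm
Cost = 1,064 therm × £1.44/therm = £1,532.16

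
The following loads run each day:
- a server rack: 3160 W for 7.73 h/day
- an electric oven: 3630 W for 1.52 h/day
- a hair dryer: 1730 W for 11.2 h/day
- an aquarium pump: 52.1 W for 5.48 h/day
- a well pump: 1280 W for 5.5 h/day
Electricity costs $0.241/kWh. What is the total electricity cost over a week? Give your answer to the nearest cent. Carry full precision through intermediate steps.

server rack: 3160 W × 7.73 h × 7 d = 170,988 Wh = 171 kWh
electric oven: 3630 W × 1.52 h × 7 d = 38,623 Wh = 38.62 kWh
hair dryer: 1730 W × 11.2 h × 7 d = 135,632 Wh = 135.6 kWh
aquarium pump: 52.1 W × 5.48 h × 7 d = 1,999 Wh = 1.999 kWh
well pump: 1280 W × 5.5 h × 7 d = 49,280 Wh = 49.28 kWh
Total energy = 171 + 38.62 + 135.6 + 1.999 + 49.28 = 396.5 kWh
Cost = 396.5 kWh × $0.241 = $95.56

$95.56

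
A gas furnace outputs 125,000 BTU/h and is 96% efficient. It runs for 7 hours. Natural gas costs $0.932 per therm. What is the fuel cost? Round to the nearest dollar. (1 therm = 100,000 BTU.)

$8

Heat delivered = 125,000 BTU/h × 7 h = 875,000 BTU
Gas input = 875,000 / 0.96 = 911,458 BTU
= 911,458 / 100,000 = 9.115 therm
Cost = 9.115 × $0.932/therm = $8.49 ≈ $8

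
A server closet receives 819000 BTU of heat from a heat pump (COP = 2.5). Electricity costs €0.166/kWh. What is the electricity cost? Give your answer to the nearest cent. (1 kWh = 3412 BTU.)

€15.94

Heat delivered = 819,000 BTU / 3412 = 240 kWh
Electrical input = 240 kWh / 2.5 = 96.01 kWh
Cost = 96.01 × €0.166/kWh = €15.94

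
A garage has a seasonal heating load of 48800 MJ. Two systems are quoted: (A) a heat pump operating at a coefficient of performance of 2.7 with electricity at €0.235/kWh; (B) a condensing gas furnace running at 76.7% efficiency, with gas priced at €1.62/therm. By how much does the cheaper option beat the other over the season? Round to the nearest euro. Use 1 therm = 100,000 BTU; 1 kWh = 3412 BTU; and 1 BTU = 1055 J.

Heat load = 48800 MJ = 48,800,000,000 J / 1055 = 46,255,924 BTU
Gas: input = 46,255,924 / 0.767 = 60,307,593 BTU = 603.1 therm → 603.1 × €1.62 = €976.98
Heat pump: 46,255,924 BTU / 3412 = 13,560 kWh heat; / 2.7 = 5,021 kWh in → × €0.235 = €1,179.95
Difference = |€976.98 − €1,179.95| = €202.96 ≈ €203

€203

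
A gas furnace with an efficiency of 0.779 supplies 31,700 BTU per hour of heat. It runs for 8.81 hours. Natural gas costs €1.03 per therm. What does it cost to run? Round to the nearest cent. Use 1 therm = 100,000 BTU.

€3.69

Heat delivered = 31,700 BTU/h × 8.81 h = 279,277 BTU
Gas input = 279,277 / 0.779 = 358,507 BTU
= 358,507 / 100,000 = 3.585 therm
Cost = 3.585 × €1.03/therm = €3.69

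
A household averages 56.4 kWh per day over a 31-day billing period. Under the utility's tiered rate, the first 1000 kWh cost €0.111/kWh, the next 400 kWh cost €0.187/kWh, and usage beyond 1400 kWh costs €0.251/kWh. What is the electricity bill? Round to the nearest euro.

Usage = 56.4 kWh/day × 31 days = 1748.4 kWh
First 1000 kWh × €0.111 = €111.00
Next 400 kWh × €0.187 = €74.80
Remaining 348.4 kWh × €0.251 = €87.45
Total = €273.25 ≈ €273

€273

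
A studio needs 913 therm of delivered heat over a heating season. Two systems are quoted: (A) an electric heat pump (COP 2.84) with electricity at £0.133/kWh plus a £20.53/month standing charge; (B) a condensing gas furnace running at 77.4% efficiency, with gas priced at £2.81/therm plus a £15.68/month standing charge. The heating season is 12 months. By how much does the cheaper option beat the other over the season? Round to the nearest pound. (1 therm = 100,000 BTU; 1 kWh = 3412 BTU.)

£2003

Heat load = 913 therm × 100,000 = 91,300,000 BTU
Gas: input = 91,300,000 / 0.774 = 117,958,656 BTU = 1,180 therm → 1,180 × £2.81 = £3,314.64; + 12 × £15.68 standing = £3,502.80
Heat pump: 91,300,000 BTU / 3412 = 26,760 kWh heat; / 2.84 = 9,422 kWh in → × £0.133 = £1,253.13; + 12 × £20.53 standing = £1,499.49
Difference = |£3,502.80 − £1,499.49| = £2,003.31 ≈ £2003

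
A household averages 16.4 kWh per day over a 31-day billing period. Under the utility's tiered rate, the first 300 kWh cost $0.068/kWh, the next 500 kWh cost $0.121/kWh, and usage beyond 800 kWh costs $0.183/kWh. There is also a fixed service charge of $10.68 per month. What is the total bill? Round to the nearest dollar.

$56

Usage = 16.4 kWh/day × 31 days = 508.4 kWh
First 300 kWh × $0.068 = $20.40
Next 208.4 kWh × $0.121 = $25.22
Remaining tier: 0 kWh (not reached)
Energy charge = $45.62; + service $10.68 = $56.30 ≈ $56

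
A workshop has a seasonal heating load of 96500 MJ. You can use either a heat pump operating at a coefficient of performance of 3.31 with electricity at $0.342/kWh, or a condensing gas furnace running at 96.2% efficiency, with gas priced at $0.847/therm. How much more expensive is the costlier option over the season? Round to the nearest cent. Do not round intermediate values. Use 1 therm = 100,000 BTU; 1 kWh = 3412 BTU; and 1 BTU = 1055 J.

$1964.55

Heat load = 96500 MJ = 96,500,000,000 J / 1055 = 91,469,194 BTU
Gas: input = 91,469,194 / 0.962 = 95,082,323 BTU = 950.8 therm → 950.8 × $0.847 = $805.35
Heat pump: 91,469,194 BTU / 3412 = 26,810 kWh heat; / 3.31 = 8,099 kWh in → × $0.342 = $2,769.90
Difference = |$805.35 − $2,769.90| = $1,964.55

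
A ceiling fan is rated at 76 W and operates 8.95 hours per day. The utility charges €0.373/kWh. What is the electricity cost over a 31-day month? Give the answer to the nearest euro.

Energy = 76 W × 8.95 h/day × 31 days = 21,086 Wh = 21.09 kWh
Cost = 21.09 kWh × €0.373/kWh = €7.87 ≈ €8

€8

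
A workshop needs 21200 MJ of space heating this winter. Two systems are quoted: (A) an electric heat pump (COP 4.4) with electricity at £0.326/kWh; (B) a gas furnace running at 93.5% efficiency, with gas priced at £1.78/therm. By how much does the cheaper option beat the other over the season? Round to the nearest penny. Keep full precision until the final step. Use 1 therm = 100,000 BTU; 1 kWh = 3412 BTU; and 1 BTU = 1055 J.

£53.80

Heat load = 21200 MJ = 21,200,000,000 J / 1055 = 20,094,787 BTU
Gas: input = 20,094,787 / 0.935 = 21,491,751 BTU = 214.9 therm → 214.9 × £1.78 = £382.55
Heat pump: 20,094,787 BTU / 3412 = 5,889 kWh heat; / 4.4 = 1,339 kWh in → × £0.326 = £436.35
Difference = |£382.55 − £436.35| = £53.80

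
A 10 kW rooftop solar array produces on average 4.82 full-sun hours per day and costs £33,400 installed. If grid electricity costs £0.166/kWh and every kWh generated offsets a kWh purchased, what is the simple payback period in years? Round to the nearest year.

11 years

Daily generation = 10 kW × 4.82 h = 48.2 kWh
Annual generation = 48.2 × 365 = 17593 kWh
Annual savings = 17593 × £0.166 = £2,920.44
Payback = £33,400 / £2,920.44 = 11.4 years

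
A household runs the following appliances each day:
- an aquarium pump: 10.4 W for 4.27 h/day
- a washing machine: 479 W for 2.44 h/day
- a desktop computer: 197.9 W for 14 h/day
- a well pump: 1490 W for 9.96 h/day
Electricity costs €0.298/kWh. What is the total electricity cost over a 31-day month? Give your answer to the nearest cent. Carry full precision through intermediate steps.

aquarium pump: 10.4 W × 4.27 h × 31 d = 1,377 Wh = 1.377 kWh
washing machine: 479 W × 2.44 h × 31 d = 36,232 Wh = 36.23 kWh
desktop computer: 197.9 W × 14 h × 31 d = 85,889 Wh = 85.89 kWh
well pump: 1490 W × 9.96 h × 31 d = 460,052 Wh = 460.1 kWh
Total energy = 1.377 + 36.23 + 85.89 + 460.1 = 583.5 kWh
Cost = 583.5 kWh × €0.298 = €173.90

€173.90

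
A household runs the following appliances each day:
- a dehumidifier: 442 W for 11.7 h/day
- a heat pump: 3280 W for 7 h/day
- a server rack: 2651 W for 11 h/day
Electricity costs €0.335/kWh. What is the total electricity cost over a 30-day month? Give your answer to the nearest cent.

€575.79

dehumidifier: 442 W × 11.7 h × 30 d = 155,142 Wh = 155.1 kWh
heat pump: 3280 W × 7 h × 30 d = 688,800 Wh = 688.8 kWh
server rack: 2651 W × 11 h × 30 d = 874,830 Wh = 874.8 kWh
Total energy = 155.1 + 688.8 + 874.8 = 1,719 kWh
Cost = 1,719 kWh × €0.335 = €575.79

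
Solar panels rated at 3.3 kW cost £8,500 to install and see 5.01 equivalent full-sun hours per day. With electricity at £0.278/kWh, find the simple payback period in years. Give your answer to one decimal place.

5.1 years

Daily generation = 3.3 kW × 5.01 h = 16.53 kWh
Annual generation = 16.53 × 365 = 6034.5 kWh
Annual savings = 6034.5 × £0.278 = £1,677.60
Payback = £8,500 / £1,677.60 = 5.07 years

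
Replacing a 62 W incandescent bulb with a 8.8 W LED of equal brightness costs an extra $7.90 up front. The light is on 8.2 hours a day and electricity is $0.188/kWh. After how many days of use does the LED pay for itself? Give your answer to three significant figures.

Power saved = 62 − 8.8 = 53.2 W
Daily energy saved = 53.2 W × 8.2 h = 436.2 Wh = 0.43624 kWh
Daily savings = 0.43624 × $0.188 = $0.0820
Payback = $7.90 / $0.0820 per day = 96.33 days

96.3 days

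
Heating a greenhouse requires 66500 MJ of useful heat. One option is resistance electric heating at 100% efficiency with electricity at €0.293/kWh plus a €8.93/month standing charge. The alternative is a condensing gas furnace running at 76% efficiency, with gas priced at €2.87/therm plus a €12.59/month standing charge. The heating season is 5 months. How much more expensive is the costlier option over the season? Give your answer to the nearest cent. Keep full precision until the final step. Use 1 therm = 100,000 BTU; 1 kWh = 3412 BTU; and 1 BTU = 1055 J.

€3014.24

Heat load = 66500 MJ = 66,500,000,000 J / 1055 = 63,033,175 BTU
Gas: input = 63,033,175 / 0.76 = 82,938,389 BTU = 829.4 therm → 829.4 × €2.87 = €2,380.33; + 5 × €12.59 standing = €2,443.28
Electric: 63,033,175 BTU / 3412 = 18,470 kWh → × €0.293 = €5,412.87; + 5 × €8.93 standing = €5,457.52
Difference = |€2,443.28 − €5,457.52| = €3,014.24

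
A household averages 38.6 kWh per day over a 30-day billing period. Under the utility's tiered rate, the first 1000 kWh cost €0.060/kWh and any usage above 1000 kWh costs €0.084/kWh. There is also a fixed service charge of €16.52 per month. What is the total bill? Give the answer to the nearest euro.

€90

Usage = 38.6 kWh/day × 30 days = 1158 kWh
First 1000 kWh × €0.060 = €60.00
Remaining 158 kWh × €0.084 = €13.27
Energy charge = €73.27; + service €16.52 = €89.79 ≈ €90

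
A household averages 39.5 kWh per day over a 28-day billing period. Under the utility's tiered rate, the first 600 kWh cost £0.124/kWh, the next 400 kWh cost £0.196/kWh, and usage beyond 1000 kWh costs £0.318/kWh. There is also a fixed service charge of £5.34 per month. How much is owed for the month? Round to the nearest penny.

Usage = 39.5 kWh/day × 28 days = 1106 kWh
First 600 kWh × £0.124 = £74.40
Next 400 kWh × £0.196 = £78.40
Remaining 106 kWh × £0.318 = £33.71
Energy charge = £186.51; + service £5.34 = £191.85

£191.85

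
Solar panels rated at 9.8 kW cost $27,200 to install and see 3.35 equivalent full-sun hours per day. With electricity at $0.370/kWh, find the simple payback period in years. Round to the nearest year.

6 years

Daily generation = 9.8 kW × 3.35 h = 32.83 kWh
Annual generation = 32.83 × 365 = 11983 kWh
Annual savings = 11983 × $0.370 = $4,433.69
Payback = $27,200 / $4,433.69 = 6.13 years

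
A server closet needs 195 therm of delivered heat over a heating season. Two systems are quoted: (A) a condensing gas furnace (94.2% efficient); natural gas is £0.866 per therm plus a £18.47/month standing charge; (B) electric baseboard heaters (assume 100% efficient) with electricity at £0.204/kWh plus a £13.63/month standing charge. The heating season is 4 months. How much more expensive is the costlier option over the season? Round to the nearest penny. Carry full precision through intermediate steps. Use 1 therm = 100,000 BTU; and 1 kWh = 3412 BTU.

£967.26

Heat load = 195 therm × 100,000 = 19,500,000 BTU
Gas: input = 19,500,000 / 0.942 = 20,700,637 BTU = 207 therm → 207 × £0.866 = £179.27; + 4 × £18.47 standing = £253.15
Electric: 19,500,000 BTU / 3412 = 5,715 kWh → × £0.204 = £1,165.89; + 4 × £13.63 standing = £1,220.41
Difference = |£253.15 − £1,220.41| = £967.26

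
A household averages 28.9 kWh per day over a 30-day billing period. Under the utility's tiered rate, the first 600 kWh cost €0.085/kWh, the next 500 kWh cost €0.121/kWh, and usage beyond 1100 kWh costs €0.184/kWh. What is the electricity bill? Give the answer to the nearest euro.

€83

Usage = 28.9 kWh/day × 30 days = 867 kWh
First 600 kWh × €0.085 = €51.00
Next 267 kWh × €0.121 = €32.31
Remaining tier: 0 kWh (not reached)
Total = €83.31 ≈ €83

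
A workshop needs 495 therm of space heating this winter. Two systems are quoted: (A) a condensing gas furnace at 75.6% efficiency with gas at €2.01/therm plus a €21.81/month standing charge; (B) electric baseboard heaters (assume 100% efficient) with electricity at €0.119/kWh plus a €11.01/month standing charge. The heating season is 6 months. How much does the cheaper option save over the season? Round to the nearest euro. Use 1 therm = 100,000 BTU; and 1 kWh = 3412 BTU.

Heat load = 495 therm × 100,000 = 49,500,000 BTU
Gas: input = 49,500,000 / 0.756 = 65,476,190 BTU = 654.8 therm → 654.8 × €2.01 = €1,316.07; + 6 × €21.81 standing = €1,446.93
Electric: 49,500,000 BTU / 3412 = 14,510 kWh → × €0.119 = €1,726.41; + 6 × €11.01 standing = €1,792.47
Difference = |€1,446.93 − €1,792.47| = €345.54 ≈ €346

€346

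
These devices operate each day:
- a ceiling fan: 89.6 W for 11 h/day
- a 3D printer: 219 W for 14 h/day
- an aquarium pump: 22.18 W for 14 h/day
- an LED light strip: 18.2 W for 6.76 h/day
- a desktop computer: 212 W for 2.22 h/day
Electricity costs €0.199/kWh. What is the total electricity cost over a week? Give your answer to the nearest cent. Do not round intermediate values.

ceiling fan: 89.6 W × 11 h × 7 d = 6,899 Wh = 6.899 kWh
3D printer: 219 W × 14 h × 7 d = 21,462 Wh = 21.46 kWh
aquarium pump: 22.18 W × 14 h × 7 d = 2,174 Wh = 2.174 kWh
LED light strip: 18.2 W × 6.76 h × 7 d = 861 Wh = 0.8612 kWh
desktop computer: 212 W × 2.22 h × 7 d = 3,294 Wh = 3.294 kWh
Total energy = 6.899 + 21.46 + 2.174 + 0.8612 + 3.294 = 34.69 kWh
Cost = 34.69 kWh × €0.199 = €6.90

€6.90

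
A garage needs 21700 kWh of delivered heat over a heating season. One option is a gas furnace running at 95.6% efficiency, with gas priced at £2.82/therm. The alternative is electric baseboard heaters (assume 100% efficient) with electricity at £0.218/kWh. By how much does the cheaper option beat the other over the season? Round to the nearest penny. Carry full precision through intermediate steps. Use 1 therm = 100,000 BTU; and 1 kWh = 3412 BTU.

Heat load = 21700 kWh × 3412 = 74,040,400 BTU
Gas: input = 74,040,400 / 0.956 = 77,448,117 BTU = 774.5 therm → 774.5 × £2.82 = £2,184.04
Electric: 74,040,400 BTU / 3412 = 21,700 kWh → × £0.218 = £4,730.60
Difference = |£2,184.04 − £4,730.60| = £2,546.56

£2546.56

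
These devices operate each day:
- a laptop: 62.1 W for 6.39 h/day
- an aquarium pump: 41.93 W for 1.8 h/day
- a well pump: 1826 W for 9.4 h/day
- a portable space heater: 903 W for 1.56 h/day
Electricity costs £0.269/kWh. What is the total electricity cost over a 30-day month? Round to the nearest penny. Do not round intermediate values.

£153.70

laptop: 62.1 W × 6.39 h × 30 d = 11,905 Wh = 11.9 kWh
aquarium pump: 41.93 W × 1.8 h × 30 d = 2,264 Wh = 2.264 kWh
well pump: 1826 W × 9.4 h × 30 d = 514,932 Wh = 514.9 kWh
portable space heater: 903 W × 1.56 h × 30 d = 42,260 Wh = 42.26 kWh
Total energy = 11.9 + 2.264 + 514.9 + 42.26 = 571.4 kWh
Cost = 571.4 kWh × £0.269 = £153.70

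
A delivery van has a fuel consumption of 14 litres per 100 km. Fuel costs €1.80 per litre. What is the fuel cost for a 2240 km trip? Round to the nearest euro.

€564

Fuel = 14 L/100 km × 2240 km / 100 = 313.6 L
Cost = 313.6 L × €1.80/L = €564.48 ≈ €564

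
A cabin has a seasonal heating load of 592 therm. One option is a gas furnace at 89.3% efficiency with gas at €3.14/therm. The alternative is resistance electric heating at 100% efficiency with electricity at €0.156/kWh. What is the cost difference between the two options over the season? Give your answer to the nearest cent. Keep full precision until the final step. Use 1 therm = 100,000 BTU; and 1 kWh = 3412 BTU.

€625.07

Heat load = 592 therm × 100,000 = 59,200,000 BTU
Gas: input = 59,200,000 / 0.893 = 66,293,393 BTU = 662.9 therm → 662.9 × €3.14 = €2,081.61
Electric: 59,200,000 BTU / 3412 = 17,350 kWh → × €0.156 = €2,706.68
Difference = |€2,081.61 − €2,706.68| = €625.07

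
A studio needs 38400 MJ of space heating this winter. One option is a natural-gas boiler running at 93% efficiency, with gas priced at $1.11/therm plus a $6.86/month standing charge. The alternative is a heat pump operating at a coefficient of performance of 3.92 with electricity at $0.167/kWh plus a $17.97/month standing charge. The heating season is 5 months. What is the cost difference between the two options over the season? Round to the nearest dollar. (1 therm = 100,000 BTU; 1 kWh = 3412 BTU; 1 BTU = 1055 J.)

$76

Heat load = 38400 MJ = 38,400,000,000 J / 1055 = 36,398,104 BTU
Gas: input = 36,398,104 / 0.93 = 39,137,747 BTU = 391.4 therm → 391.4 × $1.11 = $434.43; + 5 × $6.86 standing = $468.73
Heat pump: 36,398,104 BTU / 3412 = 10,670 kWh heat; / 3.92 = 2,721 kWh in → × $0.167 = $454.46; + 5 × $17.97 standing = $544.31
Difference = |$468.73 − $544.31| = $75.59 ≈ $76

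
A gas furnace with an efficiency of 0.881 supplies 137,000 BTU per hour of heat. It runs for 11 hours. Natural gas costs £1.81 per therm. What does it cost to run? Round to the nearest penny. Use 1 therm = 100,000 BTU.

£30.96

Heat delivered = 137,000 BTU/h × 11 h = 1,507,000 BTU
Gas input = 1,507,000 / 0.881 = 1,710,556 BTU
= 1,710,556 / 100,000 = 17.11 therm
Cost = 17.11 × £1.81/therm = £30.96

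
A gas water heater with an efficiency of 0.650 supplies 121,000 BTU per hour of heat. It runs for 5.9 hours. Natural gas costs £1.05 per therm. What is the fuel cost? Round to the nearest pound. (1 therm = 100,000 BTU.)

Heat delivered = 121,000 BTU/h × 5.9 h = 713,900 BTU
Gas input = 713,900 / 0.650 = 1,098,308 BTU
= 1,098,308 / 100,000 = 10.98 therm
Cost = 10.98 × £1.05/therm = £11.53 ≈ £12

£12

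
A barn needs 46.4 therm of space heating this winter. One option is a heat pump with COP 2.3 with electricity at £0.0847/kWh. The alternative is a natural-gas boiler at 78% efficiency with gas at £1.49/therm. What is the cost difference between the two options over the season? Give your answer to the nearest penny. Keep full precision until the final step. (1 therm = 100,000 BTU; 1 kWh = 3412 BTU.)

£38.56

Heat load = 46.4 therm × 100,000 = 4,640,000 BTU
Gas: input = 4,640,000 / 0.78 = 5,948,718 BTU = 59.49 therm → 59.49 × £1.49 = £88.64
Heat pump: 4,640,000 BTU / 3412 = 1,360 kWh heat; / 2.3 = 591.3 kWh in → × £0.0847 = £50.08
Difference = |£88.64 − £50.08| = £38.56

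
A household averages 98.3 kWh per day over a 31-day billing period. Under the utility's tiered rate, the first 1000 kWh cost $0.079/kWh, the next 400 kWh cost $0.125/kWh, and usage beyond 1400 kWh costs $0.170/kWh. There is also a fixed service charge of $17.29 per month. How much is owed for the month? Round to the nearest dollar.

$426

Usage = 98.3 kWh/day × 31 days = 3047.3 kWh
First 1000 kWh × $0.079 = $79.00
Next 400 kWh × $0.125 = $50.00
Remaining 1647.3 kWh × $0.170 = $280.04
Energy charge = $409.04; + service $17.29 = $426.33 ≈ $426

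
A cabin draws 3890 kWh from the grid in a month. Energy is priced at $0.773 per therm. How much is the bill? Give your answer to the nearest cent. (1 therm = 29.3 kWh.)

$102.63

3890 kWh × (0.03413 therm/kWh) = 132.8 therm
Cost = 132.8 therm × $0.773/therm = $102.63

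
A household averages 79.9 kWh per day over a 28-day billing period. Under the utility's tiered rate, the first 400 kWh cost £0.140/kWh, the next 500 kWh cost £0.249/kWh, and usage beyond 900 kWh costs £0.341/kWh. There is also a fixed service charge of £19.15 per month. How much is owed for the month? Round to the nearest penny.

£655.64

Usage = 79.9 kWh/day × 28 days = 2237.2 kWh
First 400 kWh × £0.140 = £56.00
Next 500 kWh × £0.249 = £124.50
Remaining 1337.2 kWh × £0.341 = £455.99
Energy charge = £636.49; + service £19.15 = £655.64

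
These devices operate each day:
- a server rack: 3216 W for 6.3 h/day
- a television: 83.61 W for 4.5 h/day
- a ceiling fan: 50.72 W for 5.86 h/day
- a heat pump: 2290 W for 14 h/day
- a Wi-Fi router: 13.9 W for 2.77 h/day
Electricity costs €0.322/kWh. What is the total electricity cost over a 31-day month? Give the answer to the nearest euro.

server rack: 3216 W × 6.3 h × 31 d = 628,085 Wh = 628.1 kWh
television: 83.61 W × 4.5 h × 31 d = 11,664 Wh = 11.66 kWh
ceiling fan: 50.72 W × 5.86 h × 31 d = 9,214 Wh = 9.214 kWh
heat pump: 2290 W × 14 h × 31 d = 993,860 Wh = 993.9 kWh
Wi-Fi router: 13.9 W × 2.77 h × 31 d = 1,194 Wh = 1.194 kWh
Total energy = 628.1 + 11.66 + 9.214 + 993.9 + 1.194 = 1,644 kWh
Cost = 1,644 kWh × €0.322 = €529.37 ≈ €529

€529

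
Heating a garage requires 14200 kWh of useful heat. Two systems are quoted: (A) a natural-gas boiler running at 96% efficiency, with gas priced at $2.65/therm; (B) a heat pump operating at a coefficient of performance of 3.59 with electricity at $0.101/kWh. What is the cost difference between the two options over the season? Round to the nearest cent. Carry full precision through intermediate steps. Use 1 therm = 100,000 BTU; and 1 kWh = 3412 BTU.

$937.93

Heat load = 14200 kWh × 3412 = 48,450,400 BTU
Gas: input = 48,450,400 / 0.96 = 50,469,167 BTU = 504.7 therm → 504.7 × $2.65 = $1,337.43
Heat pump: 48,450,400 BTU / 3412 = 14,200 kWh heat; / 3.59 = 3,955 kWh in → × $0.101 = $399.50
Difference = |$1,337.43 − $399.50| = $937.93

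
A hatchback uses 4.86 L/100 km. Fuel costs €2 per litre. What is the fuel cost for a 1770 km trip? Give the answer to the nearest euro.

€172

Fuel = 4.86 L/100 km × 1770 km / 100 = 86.02 L
Cost = 86.02 L × €2/L = €172.04 ≈ €172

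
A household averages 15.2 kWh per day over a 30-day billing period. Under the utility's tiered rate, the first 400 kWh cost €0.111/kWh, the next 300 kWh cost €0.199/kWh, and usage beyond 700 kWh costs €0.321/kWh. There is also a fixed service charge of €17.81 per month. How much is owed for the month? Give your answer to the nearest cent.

€73.35

Usage = 15.2 kWh/day × 30 days = 456 kWh
First 400 kWh × €0.111 = €44.40
Next 56 kWh × €0.199 = €11.14
Remaining tier: 0 kWh (not reached)
Energy charge = €55.54; + service €17.81 = €73.35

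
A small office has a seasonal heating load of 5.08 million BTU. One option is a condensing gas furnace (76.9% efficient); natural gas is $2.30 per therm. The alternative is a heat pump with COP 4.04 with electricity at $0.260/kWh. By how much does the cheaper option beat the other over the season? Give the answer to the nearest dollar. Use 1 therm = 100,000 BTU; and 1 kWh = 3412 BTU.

$56

Heat load = 5.08 × 10⁶ BTU = 5,080,000 BTU
Gas: input = 5,080,000 / 0.769 = 6,605,982 BTU = 66.06 therm → 66.06 × $2.30 = $151.94
Heat pump: 5,080,000 BTU / 3412 = 1,489 kWh heat; / 4.04 = 368.5 kWh in → × $0.260 = $95.82
Difference = |$151.94 − $95.82| = $56.12 ≈ $56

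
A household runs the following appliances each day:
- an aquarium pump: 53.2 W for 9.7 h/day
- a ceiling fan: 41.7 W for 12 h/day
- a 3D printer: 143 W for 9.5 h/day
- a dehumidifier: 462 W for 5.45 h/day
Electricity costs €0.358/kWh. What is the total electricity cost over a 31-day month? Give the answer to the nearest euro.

aquarium pump: 53.2 W × 9.7 h × 31 d = 15,997 Wh = 16 kWh
ceiling fan: 41.7 W × 12 h × 31 d = 15,512 Wh = 15.51 kWh
3D printer: 143 W × 9.5 h × 31 d = 42,114 Wh = 42.11 kWh
dehumidifier: 462 W × 5.45 h × 31 d = 78,055 Wh = 78.05 kWh
Total energy = 16 + 15.51 + 42.11 + 78.05 = 151.7 kWh
Cost = 151.7 kWh × €0.358 = €54.30 ≈ €54

€54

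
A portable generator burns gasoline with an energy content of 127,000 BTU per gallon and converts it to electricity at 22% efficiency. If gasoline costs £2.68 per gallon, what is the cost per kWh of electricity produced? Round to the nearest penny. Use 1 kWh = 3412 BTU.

£0.33

Electrical output per gallon = 127,000 BTU × 0.22 / 3412 BTU/kWh = 8.189 kWh
Cost per kWh = £2.68 / 8.189 kWh = £0.327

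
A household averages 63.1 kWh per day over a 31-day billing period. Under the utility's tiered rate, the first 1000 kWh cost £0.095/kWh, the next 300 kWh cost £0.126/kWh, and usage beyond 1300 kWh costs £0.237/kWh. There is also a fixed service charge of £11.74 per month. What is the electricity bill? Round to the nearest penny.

£300.04

Usage = 63.1 kWh/day × 31 days = 1956.1 kWh
First 1000 kWh × £0.095 = £95.00
Next 300 kWh × £0.126 = £37.80
Remaining 656.1 kWh × £0.237 = £155.50
Energy charge = £288.30; + service £11.74 = £300.04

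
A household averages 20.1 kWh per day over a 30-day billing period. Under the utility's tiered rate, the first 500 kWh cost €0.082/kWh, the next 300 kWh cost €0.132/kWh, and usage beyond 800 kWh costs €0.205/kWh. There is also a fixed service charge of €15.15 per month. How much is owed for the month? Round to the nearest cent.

€69.75

Usage = 20.1 kWh/day × 30 days = 603 kWh
First 500 kWh × €0.082 = €41.00
Next 103 kWh × €0.132 = €13.60
Remaining tier: 0 kWh (not reached)
Energy charge = €54.60; + service €15.15 = €69.75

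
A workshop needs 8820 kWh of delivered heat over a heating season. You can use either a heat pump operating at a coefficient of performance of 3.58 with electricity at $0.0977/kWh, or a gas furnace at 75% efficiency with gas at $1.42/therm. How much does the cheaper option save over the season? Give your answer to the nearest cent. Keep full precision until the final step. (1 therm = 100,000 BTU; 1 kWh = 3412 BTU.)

$329.07

Heat load = 8820 kWh × 3412 = 30,093,840 BTU
Gas: input = 30,093,840 / 0.75 = 40,125,120 BTU = 401.3 therm → 401.3 × $1.42 = $569.78
Heat pump: 30,093,840 BTU / 3412 = 8,820 kWh heat; / 3.58 = 2,464 kWh in → × $0.0977 = $240.70
Difference = |$569.78 − $240.70| = $329.07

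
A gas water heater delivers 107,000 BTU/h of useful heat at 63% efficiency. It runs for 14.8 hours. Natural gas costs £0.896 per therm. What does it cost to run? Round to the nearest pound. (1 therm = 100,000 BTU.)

£23

Heat delivered = 107,000 BTU/h × 14.8 h = 1,583,600 BTU
Gas input = 1,583,600 / 0.63 = 2,513,651 BTU
= 2,513,651 / 100,000 = 25.14 therm
Cost = 25.14 × £0.896/therm = £22.52 ≈ £23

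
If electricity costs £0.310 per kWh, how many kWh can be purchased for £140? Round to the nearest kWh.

452 kWh

£140 / £0.310 per kWh = 451.6 kWh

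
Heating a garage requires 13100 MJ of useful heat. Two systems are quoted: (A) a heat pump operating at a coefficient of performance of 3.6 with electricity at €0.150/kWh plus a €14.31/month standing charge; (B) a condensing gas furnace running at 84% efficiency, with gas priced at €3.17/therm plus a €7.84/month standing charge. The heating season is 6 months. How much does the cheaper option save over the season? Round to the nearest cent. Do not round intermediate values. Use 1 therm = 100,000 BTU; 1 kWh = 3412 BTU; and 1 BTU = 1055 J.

€278.14

Heat load = 13100 MJ = 13,100,000,000 J / 1055 = 12,417,062 BTU
Gas: input = 12,417,062 / 0.840 = 14,782,216 BTU = 147.8 therm → 147.8 × €3.17 = €468.60; + 6 × €7.84 standing = €515.64
Heat pump: 12,417,062 BTU / 3412 = 3,639 kWh heat; / 3.6 = 1,011 kWh in → × €0.150 = €151.63; + 6 × €14.31 standing = €237.49
Difference = |€515.64 − €237.49| = €278.14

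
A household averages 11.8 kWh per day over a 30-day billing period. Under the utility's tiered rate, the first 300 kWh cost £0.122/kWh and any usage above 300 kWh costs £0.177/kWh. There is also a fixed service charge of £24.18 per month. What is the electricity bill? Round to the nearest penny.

£70.34

Usage = 11.8 kWh/day × 30 days = 354 kWh
First 300 kWh × £0.122 = £36.60
Remaining 54 kWh × £0.177 = £9.56
Energy charge = £46.16; + service £24.18 = £70.34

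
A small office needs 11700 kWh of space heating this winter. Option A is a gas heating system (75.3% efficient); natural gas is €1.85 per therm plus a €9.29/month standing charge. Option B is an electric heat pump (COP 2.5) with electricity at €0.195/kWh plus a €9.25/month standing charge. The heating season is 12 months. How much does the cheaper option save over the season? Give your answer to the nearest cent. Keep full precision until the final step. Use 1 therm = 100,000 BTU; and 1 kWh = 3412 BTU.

€68.66

Heat load = 11700 kWh × 3412 = 39,920,400 BTU
Gas: input = 39,920,400 / 0.753 = 53,015,139 BTU = 530.2 therm → 530.2 × €1.85 = €980.78; + 12 × €9.29 standing = €1,092.26
Heat pump: 39,920,400 BTU / 3412 = 11,700 kWh heat; / 2.5 = 4,680 kWh in → × €0.195 = €912.60; + 12 × €9.25 standing = €1,023.60
Difference = |€1,092.26 − €1,023.60| = €68.66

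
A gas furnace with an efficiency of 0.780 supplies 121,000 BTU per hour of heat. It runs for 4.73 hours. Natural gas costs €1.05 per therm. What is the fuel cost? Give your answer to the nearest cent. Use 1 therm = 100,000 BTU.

Heat delivered = 121,000 BTU/h × 4.73 h = 572,330 BTU
Gas input = 572,330 / 0.780 = 733,756 BTU
= 733,756 / 100,000 = 7.338 therm
Cost = 7.338 × €1.05/therm = €7.70

€7.70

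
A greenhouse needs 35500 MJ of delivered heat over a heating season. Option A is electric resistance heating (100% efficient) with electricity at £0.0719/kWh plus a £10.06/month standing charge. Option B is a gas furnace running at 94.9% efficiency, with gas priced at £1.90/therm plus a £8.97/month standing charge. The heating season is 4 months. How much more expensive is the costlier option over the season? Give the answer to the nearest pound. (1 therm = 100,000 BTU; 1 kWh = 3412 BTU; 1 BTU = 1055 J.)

Heat load = 35500 MJ = 35,500,000,000 J / 1055 = 33,649,289 BTU
Gas: input = 33,649,289 / 0.949 = 35,457,628 BTU = 354.6 therm → 354.6 × £1.90 = £673.69; + 4 × £8.97 standing = £709.57
Electric: 33,649,289 BTU / 3412 = 9,862 kWh → × £0.0719 = £709.08; + 4 × £10.06 standing = £749.32
Difference = |£709.57 − £749.32| = £39.75 ≈ £40

£40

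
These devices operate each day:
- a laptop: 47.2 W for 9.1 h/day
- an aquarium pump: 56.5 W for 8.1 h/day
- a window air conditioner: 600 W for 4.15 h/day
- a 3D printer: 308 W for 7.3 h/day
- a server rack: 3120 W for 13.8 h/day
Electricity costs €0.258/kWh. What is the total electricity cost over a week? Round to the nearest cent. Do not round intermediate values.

laptop: 47.2 W × 9.1 h × 7 d = 3,007 Wh = 3.007 kWh
aquarium pump: 56.5 W × 8.1 h × 7 d = 3,204 Wh = 3.204 kWh
window air conditioner: 600 W × 4.15 h × 7 d = 17,430 Wh = 17.43 kWh
3D printer: 308 W × 7.3 h × 7 d = 15,739 Wh = 15.74 kWh
server rack: 3120 W × 13.8 h × 7 d = 301,392 Wh = 301.4 kWh
Total energy = 3.007 + 3.204 + 17.43 + 15.74 + 301.4 = 340.8 kWh
Cost = 340.8 kWh × €0.258 = €87.92

€87.92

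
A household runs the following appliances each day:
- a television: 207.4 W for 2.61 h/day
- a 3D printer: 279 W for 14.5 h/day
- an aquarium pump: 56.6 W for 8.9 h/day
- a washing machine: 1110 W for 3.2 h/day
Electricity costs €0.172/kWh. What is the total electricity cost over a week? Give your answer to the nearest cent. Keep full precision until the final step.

€10.41

television: 207.4 W × 2.61 h × 7 d = 3,789 Wh = 3.789 kWh
3D printer: 279 W × 14.5 h × 7 d = 28,318 Wh = 28.32 kWh
aquarium pump: 56.6 W × 8.9 h × 7 d = 3,526 Wh = 3.526 kWh
washing machine: 1110 W × 3.2 h × 7 d = 24,864 Wh = 24.86 kWh
Total energy = 3.789 + 28.32 + 3.526 + 24.86 = 60.5 kWh
Cost = 60.5 kWh × €0.172 = €10.41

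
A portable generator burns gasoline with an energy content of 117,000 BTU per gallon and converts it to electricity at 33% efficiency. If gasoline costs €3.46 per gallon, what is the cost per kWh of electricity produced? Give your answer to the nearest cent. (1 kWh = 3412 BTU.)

Electrical output per gallon = 117,000 BTU × 0.33 / 3412 BTU/kWh = 11.32 kWh
Cost per kWh = €3.46 / 11.32 kWh = €0.306

€0.31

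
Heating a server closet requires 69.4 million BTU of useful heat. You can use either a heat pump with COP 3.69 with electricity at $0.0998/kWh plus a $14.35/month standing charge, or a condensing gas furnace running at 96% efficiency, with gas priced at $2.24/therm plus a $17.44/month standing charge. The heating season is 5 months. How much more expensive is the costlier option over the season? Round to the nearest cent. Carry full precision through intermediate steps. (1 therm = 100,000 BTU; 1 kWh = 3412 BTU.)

Heat load = 69.4 × 10⁶ BTU = 69,400,000 BTU
Gas: input = 69,400,000 / 0.96 = 72,291,667 BTU = 722.9 therm → 722.9 × $2.24 = $1,619.33; + 5 × $17.44 standing = $1,706.53
Heat pump: 69,400,000 BTU / 3412 = 20,340 kWh heat; / 3.69 = 5,512 kWh in → × $0.0998 = $550.12; + 5 × $14.35 standing = $621.87
Difference = |$1,706.53 − $621.87| = $1,084.67

$1084.67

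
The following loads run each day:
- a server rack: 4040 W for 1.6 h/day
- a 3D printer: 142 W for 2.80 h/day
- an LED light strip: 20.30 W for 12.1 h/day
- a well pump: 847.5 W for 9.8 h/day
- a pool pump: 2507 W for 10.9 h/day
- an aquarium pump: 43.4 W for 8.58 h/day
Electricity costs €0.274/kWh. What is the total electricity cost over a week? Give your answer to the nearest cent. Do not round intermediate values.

€82.69

server rack: 4040 W × 1.6 h × 7 d = 45,248 Wh = 45.25 kWh
3D printer: 142 W × 2.80 h × 7 d = 2,783 Wh = 2.783 kWh
LED light strip: 20.30 W × 12.1 h × 7 d = 1,719 Wh = 1.719 kWh
well pump: 847.5 W × 9.8 h × 7 d = 58,138 Wh = 58.14 kWh
pool pump: 2507 W × 10.9 h × 7 d = 191,284 Wh = 191.3 kWh
aquarium pump: 43.4 W × 8.58 h × 7 d = 2,607 Wh = 2.607 kWh
Total energy = 45.25 + 2.783 + 1.719 + 58.14 + 191.3 + 2.607 = 301.8 kWh
Cost = 301.8 kWh × €0.274 = €82.69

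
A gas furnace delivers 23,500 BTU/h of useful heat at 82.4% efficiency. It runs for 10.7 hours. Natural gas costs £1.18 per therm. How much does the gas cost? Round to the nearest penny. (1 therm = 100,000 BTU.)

Heat delivered = 23,500 BTU/h × 10.7 h = 251,450 BTU
Gas input = 251,450 / 0.824 = 305,158 BTU
= 305,158 / 100,000 = 3.052 therm
Cost = 3.052 × £1.18/therm = £3.60

£3.60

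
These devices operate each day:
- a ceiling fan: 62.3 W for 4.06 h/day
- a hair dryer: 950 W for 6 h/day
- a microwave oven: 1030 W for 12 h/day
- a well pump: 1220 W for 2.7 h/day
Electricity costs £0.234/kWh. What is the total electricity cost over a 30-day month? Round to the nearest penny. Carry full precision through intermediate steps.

£151.68

ceiling fan: 62.3 W × 4.06 h × 30 d = 7,588 Wh = 7.588 kWh
hair dryer: 950 W × 6 h × 30 d = 171,000 Wh = 171 kWh
microwave oven: 1030 W × 12 h × 30 d = 370,800 Wh = 370.8 kWh
well pump: 1220 W × 2.7 h × 30 d = 98,820 Wh = 98.82 kWh
Total energy = 7.588 + 171 + 370.8 + 98.82 = 648.2 kWh
Cost = 648.2 kWh × £0.234 = £151.68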